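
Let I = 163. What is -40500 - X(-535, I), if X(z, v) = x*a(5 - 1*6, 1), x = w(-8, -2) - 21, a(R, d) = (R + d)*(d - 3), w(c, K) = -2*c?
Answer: -40500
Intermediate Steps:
a(R, d) = (-3 + d)*(R + d) (a(R, d) = (R + d)*(-3 + d) = (-3 + d)*(R + d))
x = -5 (x = -2*(-8) - 21 = 16 - 21 = -5)
X(z, v) = 0 (X(z, v) = -5*(1² - 3*(5 - 1*6) - 3*1 + (5 - 1*6)*1) = -5*(1 - 3*(5 - 6) - 3 + (5 - 6)*1) = -5*(1 - 3*(-1) - 3 - 1*1) = -5*(1 + 3 - 3 - 1) = -5*0 = 0)
-40500 - X(-535, I) = -40500 - 1*0 = -40500 + 0 = -40500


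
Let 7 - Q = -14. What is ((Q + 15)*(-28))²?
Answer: 1016064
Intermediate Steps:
Q = 21 (Q = 7 - 1*(-14) = 7 + 14 = 21)
((Q + 15)*(-28))² = ((21 + 15)*(-28))² = (36*(-28))² = (-1008)² = 1016064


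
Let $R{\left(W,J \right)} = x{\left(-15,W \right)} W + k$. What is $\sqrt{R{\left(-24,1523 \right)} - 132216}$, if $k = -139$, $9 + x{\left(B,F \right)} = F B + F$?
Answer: $i \sqrt{140203} \approx 374.44 i$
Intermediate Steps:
$x{\left(B,F \right)} = -9 + F + B F$ ($x{\left(B,F \right)} = -9 + \left(F B + F\right) = -9 + \left(B F + F\right) = -9 + \left(F + B F\right) = -9 + F + B F$)
$R{\left(W,J \right)} = -139 + W \left(-9 - 14 W\right)$ ($R{\left(W,J \right)} = \left(-9 + W - 15 W\right) W - 139 = \left(-9 - 14 W\right) W - 139 = W \left(-9 - 14 W\right) - 139 = -139 + W \left(-9 - 14 W\right)$)
$\sqrt{R{\left(-24,1523 \right)} - 132216} = \sqrt{\left(-139 - - 24 \left(9 + 14 \left(-24\right)\right)\right) - 132216} = \sqrt{\left(-139 - - 24 \left(9 - 336\right)\right) - 132216} = \sqrt{\left(-139 - \left(-24\right) \left(-327\right)\right) - 132216} = \sqrt{\left(-139 - 7848\right) - 132216} = \sqrt{-7987 - 132216} = \sqrt{-140203} = i \sqrt{140203}$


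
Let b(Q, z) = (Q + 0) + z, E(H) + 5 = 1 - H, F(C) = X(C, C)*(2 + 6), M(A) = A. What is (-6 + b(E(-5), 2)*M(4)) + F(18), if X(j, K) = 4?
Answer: 38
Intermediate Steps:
F(C) = 32 (F(C) = 4*(2 + 6) = 4*8 = 32)
E(H) = -4 - H (E(H) = -5 + (1 - H) = -4 - H)
b(Q, z) = Q + z
(-6 + b(E(-5), 2)*M(4)) + F(18) = (-6 + ((-4 - 1*(-5)) + 2)*4) + 32 = (-6 + ((-4 + 5) + 2)*4) + 32 = (-6 + (1 + 2)*4) + 32 = (-6 + 3*4) + 32 = (-6 + 12) + 32 = 6 + 32 = 38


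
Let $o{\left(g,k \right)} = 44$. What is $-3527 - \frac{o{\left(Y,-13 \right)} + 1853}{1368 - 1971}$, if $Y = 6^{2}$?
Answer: $- \frac{2124884}{603} \approx -3523.9$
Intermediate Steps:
$Y = 36$
$-3527 - \frac{o{\left(Y,-13 \right)} + 1853}{1368 - 1971} = -3527 - \frac{44 + 1853}{1368 - 1971} = -3527 - \frac{1897}{-603} = -3527 - 1897 \left(- \frac{1}{603}\right) = -3527 - - \frac{1897}{603} = -3527 + \frac{1897}{603} = - \frac{2124884}{603}$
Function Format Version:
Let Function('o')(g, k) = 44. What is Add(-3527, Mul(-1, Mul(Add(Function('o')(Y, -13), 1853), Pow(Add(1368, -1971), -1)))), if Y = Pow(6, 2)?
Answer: Rational(-2124884, 603) ≈ -3523.9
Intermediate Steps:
Y = 36
Add(-3527, Mul(-1, Mul(Add(Function('o')(Y, -13), 1853), Pow(Add(1368, -1971), -1)))) = Add(-3527, Mul(-1, Mul(Add(44, 1853), Pow(Add(1368, -1971), -1)))) = Add(-3527, Mul(-1, Mul(1897, Pow(-603, -1)))) = Add(-3527, Mul(-1, Mul(1897, Rational(-1, 603)))) = Add(-3527, Mul(-1, Rational(-1897, 603))) = Add(-3527, Rational(1897, 603)) = Rational(-2124884, 603)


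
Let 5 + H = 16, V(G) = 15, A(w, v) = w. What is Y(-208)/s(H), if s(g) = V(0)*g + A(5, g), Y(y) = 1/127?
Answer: 1/21590 ≈ 4.6318e-5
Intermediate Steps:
Y(y) = 1/127
H = 11 (H = -5 + 16 = 11)
s(g) = 5 + 15*g (s(g) = 15*g + 5 = 5 + 15*g)
Y(-208)/s(H) = 1/(127*(5 + 15*11)) = 1/(127*(5 + 165)) = (1/127)/170 = (1/127)*(1/170) = 1/21590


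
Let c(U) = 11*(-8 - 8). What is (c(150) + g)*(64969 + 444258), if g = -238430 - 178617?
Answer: -212461216621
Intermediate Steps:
g = -417047
c(U) = -176 (c(U) = 11*(-16) = -176)
(c(150) + g)*(64969 + 444258) = (-176 - 417047)*(64969 + 444258) = -417223*509227 = -212461216621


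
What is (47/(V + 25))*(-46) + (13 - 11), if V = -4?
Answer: -2120/21 ≈ -100.95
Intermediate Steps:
(47/(V + 25))*(-46) + (13 - 11) = (47/(-4 + 25))*(-46) + (13 - 11) = (47/21)*(-46) + 2 = -2162/21 + 2 = -2120/21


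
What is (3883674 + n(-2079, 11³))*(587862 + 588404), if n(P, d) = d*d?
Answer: 6652060652510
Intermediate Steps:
n(P, d) = d²
(3883674 + n(-2079, 11³))*(587862 + 588404) = (3883674 + (11³)²)*(587862 + 588404) = (3883674 + 1331²)*1176266 = (3883674 + 1771561)*1176266 = 5655235*1176266 = 6652060652510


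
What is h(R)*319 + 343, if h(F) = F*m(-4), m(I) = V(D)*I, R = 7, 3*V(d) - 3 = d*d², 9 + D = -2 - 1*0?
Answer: 11862725/3 ≈ 3.9542e+6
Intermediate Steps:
D = -11 (D = -9 + (-2 - 1*0) = -9 + (-2 + 0) = -9 - 2 = -11)
V(d) = 1 + d³/3 (V(d) = 1 + (d*d²)/3 = 1 + d³/3)
m(I) = -1328*I/3 (m(I) = (1 + (⅓)*(-11)³)*I = (1 + (⅓)*(-1331))*I = (1 - 1331/3)*I = -1328*I/3)
h(F) = 5312*F/3 (h(F) = F*(-1328/3*(-4)) = F*(5312/3) = 5312*F/3)
h(R)*319 + 343 = ((5312/3)*7)*319 + 343 = (37184/3)*319 + 343 = 11861696/3 + 343 = 11862725/3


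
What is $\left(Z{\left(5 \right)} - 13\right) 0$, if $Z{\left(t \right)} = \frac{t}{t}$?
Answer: $0$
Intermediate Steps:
$Z{\left(t \right)} = 1$
$\left(Z{\left(5 \right)} - 13\right) 0 = \left(1 - 13\right) 0 = \left(-12\right) 0 = 0$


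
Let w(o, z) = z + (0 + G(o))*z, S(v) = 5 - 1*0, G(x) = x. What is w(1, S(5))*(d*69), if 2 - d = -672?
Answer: 465060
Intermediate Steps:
d = 674 (d = 2 - 1*(-672) = 2 + 672 = 674)
S(v) = 5 (S(v) = 5 + 0 = 5)
w(o, z) = z + o*z (w(o, z) = z + (0 + o)*z = z + o*z)
w(1, S(5))*(d*69) = (5*(1 + 1))*(674*69) = (5*2)*46506 = 10*46506 = 465060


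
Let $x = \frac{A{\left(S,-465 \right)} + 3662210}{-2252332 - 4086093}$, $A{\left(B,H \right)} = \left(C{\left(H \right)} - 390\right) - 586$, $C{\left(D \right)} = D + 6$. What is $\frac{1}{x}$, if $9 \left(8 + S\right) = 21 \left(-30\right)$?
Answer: $- \frac{253537}{146431} \approx -1.7314$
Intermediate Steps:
$C{\left(D \right)} = 6 + D$
$S = -78$ ($S = -8 + \frac{21 \left(-30\right)}{9} = -8 + \frac{1}{9} \left(-630\right) = -8 - 70 = -78$)
$A{\left(B,H \right)} = -970 + H$ ($A{\left(B,H \right)} = \left(\left(6 + H\right) - 390\right) - 586 = \left(-384 + H\right) - 586 = -970 + H$)
$x = - \frac{146431}{253537}$ ($x = \frac{\left(-970 - 465\right) + 3662210}{-2252332 - 4086093} = \frac{-1435 + 3662210}{-6338425} = 3660775 \left(- \frac{1}{6338425}\right) = - \frac{146431}{253537} \approx -0.57755$)
$\frac{1}{x} = \frac{1}{- \frac{146431}{253537}} = - \frac{253537}{146431}$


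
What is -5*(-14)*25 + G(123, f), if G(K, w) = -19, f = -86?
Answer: 1731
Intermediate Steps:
-5*(-14)*25 + G(123, f) = -5*(-14)*25 - 19 = 70*25 - 19 = 1750 - 19 = 1731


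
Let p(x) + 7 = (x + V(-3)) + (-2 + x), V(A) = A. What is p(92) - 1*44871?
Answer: -44699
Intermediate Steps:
p(x) = -12 + 2*x (p(x) = -7 + ((x - 3) + (-2 + x)) = -7 + ((-3 + x) + (-2 + x)) = -7 + (-5 + 2*x) = -12 + 2*x)
p(92) - 1*44871 = (-12 + 2*92) - 1*44871 = (-12 + 184) - 44871 = 172 - 44871 = -44699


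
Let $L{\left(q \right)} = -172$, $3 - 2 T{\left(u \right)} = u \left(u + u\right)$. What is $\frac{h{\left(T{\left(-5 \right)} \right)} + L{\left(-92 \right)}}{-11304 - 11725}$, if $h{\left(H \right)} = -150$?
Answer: $\frac{322}{23029} \approx 0.013982$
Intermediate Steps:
$T{\left(u \right)} = \frac{3}{2} - u^{2}$ ($T{\left(u \right)} = \frac{3}{2} - \frac{u \left(u + u\right)}{2} = \frac{3}{2} - \frac{u 2 u}{2} = \frac{3}{2} - \frac{2 u^{2}}{2} = \frac{3}{2} - u^{2}$)
$\frac{h{\left(T{\left(-5 \right)} \right)} + L{\left(-92 \right)}}{-11304 - 11725} = \frac{-150 - 172}{-11304 - 11725} = - \frac{322}{-23029} = \left(-322\right) \left(- \frac{1}{23029}\right) = \frac{322}{23029}$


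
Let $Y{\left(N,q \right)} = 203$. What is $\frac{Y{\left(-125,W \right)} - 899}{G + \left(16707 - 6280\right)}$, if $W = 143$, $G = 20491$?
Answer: $- \frac{116}{5153} \approx -0.022511$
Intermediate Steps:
$\frac{Y{\left(-125,W \right)} - 899}{G + \left(16707 - 6280\right)} = \frac{203 - 899}{20491 + \left(16707 - 6280\right)} = - \frac{696}{20491 + 10427} = - \frac{696}{30918} = \left(-696\right) \frac{1}{30918} = - \frac{116}{5153}$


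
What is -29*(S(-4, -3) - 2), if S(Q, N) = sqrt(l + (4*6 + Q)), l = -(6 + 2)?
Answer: 58 - 58*sqrt(3) ≈ -42.459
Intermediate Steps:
l = -8 (l = -1*8 = -8)
S(Q, N) = sqrt(16 + Q) (S(Q, N) = sqrt(-8 + (4*6 + Q)) = sqrt(-8 + (24 + Q)) = sqrt(16 + Q))
-29*(S(-4, -3) - 2) = -29*(sqrt(16 - 4) - 2) = -29*(sqrt(12) - 2) = -29*(2*sqrt(3) - 2) = -29*(-2 + 2*sqrt(3)) = 58 - 58*sqrt(3)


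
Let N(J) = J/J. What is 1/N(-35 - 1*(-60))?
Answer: 1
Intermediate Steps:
N(J) = 1
1/N(-35 - 1*(-60)) = 1/1 = 1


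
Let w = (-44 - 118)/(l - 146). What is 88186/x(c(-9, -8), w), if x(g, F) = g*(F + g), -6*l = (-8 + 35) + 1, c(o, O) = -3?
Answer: 19930036/1305 ≈ 15272.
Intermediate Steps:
l = -14/3 (l = -((-8 + 35) + 1)/6 = -(27 + 1)/6 = -⅙*28 = -14/3 ≈ -4.6667)
w = 243/226 (w = (-44 - 118)/(-14/3 - 146) = -162/(-452/3) = -162*(-3/452) = 243/226 ≈ 1.0752)
88186/x(c(-9, -8), w) = 88186/((-3*(243/226 - 3))) = 88186/((-3*(-435/226))) = 88186/(1305/226) = 88186*(226/1305) = 19930036/1305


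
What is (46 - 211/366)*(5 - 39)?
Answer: -282625/183 ≈ -1544.4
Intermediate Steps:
(46 - 211/366)*(5 - 39) = (46 - 211*1/366)*(-34) = (46 - 211/366)*(-34) = (16625/366)*(-34) = -282625/183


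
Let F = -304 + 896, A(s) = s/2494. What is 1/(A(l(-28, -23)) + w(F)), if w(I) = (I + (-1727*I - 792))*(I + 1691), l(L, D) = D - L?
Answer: -2494/5822390824363 ≈ -4.2835e-10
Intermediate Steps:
A(s) = s/2494 (A(s) = s*(1/2494) = s/2494)
F = 592
w(I) = (-792 - 1726*I)*(1691 + I) (w(I) = (I + (-792 - 1727*I))*(1691 + I) = (-792 - 1726*I)*(1691 + I))
1/(A(l(-28, -23)) + w(F)) = 1/((-23 - 1*(-28))/2494 + (-1339272 - 2919458*592 - 1726*592²)) = 1/((-23 + 28)/2494 + (-1339272 - 1728319136 - 1726*350464)) = 1/((1/2494)*5 + (-1339272 - 1728319136 - 604900864)) = 1/(5/2494 - 2334559272) = 1/(-5822390824363/2494) = -2494/5822390824363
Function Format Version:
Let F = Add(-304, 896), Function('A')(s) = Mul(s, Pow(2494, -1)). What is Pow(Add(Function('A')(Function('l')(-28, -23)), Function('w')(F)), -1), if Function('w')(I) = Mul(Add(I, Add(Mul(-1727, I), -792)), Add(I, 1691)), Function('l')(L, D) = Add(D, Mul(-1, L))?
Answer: Rational(-2494, 5822390824363) ≈ -4.2835e-10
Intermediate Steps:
Function('A')(s) = Mul(Rational(1, 2494), s) (Function('A')(s) = Mul(s, Rational(1, 2494)) = Mul(Rational(1, 2494), s))
F = 592
Function('w')(I) = Mul(Add(-792, Mul(-1726, I)), Add(1691, I)) (Function('w')(I) = Mul(Add(I, Add(-792, Mul(-1727, I))), Add(1691, I)) = Mul(Add(-792, Mul(-1726, I)), Add(1691, I)))
Pow(Add(Function('A')(Function('l')(-28, -23)), Function('w')(F)), -1) = Pow(Add(Mul(Rational(1, 2494), Add(-23, Mul(-1, -28))), Add(-1339272, Mul(-2919458, 592), Mul(-1726, Pow(592, 2)))), -1) = Pow(Add(Mul(Rational(1, 2494), Add(-23, 28)), Add(-1339272, -1728319136, Mul(-1726, 350464))), -1) = Pow(Add(Mul(Rational(1, 2494), 5), Add(-1339272, -1728319136, -604900864)), -1) = Pow(Add(Rational(5, 2494), -2334559272), -1) = Pow(Rational(-5822390824363, 2494), -1) = Rational(-2494, 5822390824363)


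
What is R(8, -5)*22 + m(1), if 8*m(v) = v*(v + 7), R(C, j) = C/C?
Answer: 23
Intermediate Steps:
R(C, j) = 1
m(v) = v*(7 + v)/8 (m(v) = (v*(v + 7))/8 = (v*(7 + v))/8 = v*(7 + v)/8)
R(8, -5)*22 + m(1) = 1*22 + (⅛)*1*(7 + 1) = 22 + (⅛)*1*8 = 22 + 1 = 23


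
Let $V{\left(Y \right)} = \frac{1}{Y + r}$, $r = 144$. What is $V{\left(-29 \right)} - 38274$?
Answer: $- \frac{4401509}{115} \approx -38274.0$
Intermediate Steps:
$V{\left(Y \right)} = \frac{1}{144 + Y}$ ($V{\left(Y \right)} = \frac{1}{Y + 144} = \frac{1}{144 + Y}$)
$V{\left(-29 \right)} - 38274 = \frac{1}{144 - 29} - 38274 = \frac{1}{115} - 38274 = - \frac{4401509}{115}$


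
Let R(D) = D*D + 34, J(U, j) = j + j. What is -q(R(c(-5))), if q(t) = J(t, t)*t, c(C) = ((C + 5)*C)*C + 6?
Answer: -9800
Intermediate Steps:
c(C) = 6 + C**2*(5 + C) (c(C) = ((5 + C)*C)*C + 6 = (C*(5 + C))*C + 6 = C**2*(5 + C) + 6 = 6 + C**2*(5 + C))
J(U, j) = 2*j
R(D) = 34 + D**2 (R(D) = D**2 + 34 = 34 + D**2)
q(t) = 2*t**2 (q(t) = (2*t)*t = 2*t**2)
-q(R(c(-5))) = -2*(34 + (6 + (-5)**3 + 5*(-5)**2)**2)**2 = -2*(34 + (6 - 125 + 5*25)**2)**2 = -2*(34 + (6 - 125 + 125)**2)**2 = -2*(34 + 6**2)**2 = -2*(34 + 36)**2 = -2*70**2 = -2*4900 = -1*9800 = -9800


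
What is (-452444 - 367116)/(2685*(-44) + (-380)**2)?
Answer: -40978/1313 ≈ -31.209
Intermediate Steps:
(-452444 - 367116)/(2685*(-44) + (-380)**2) = -819560/(-118140 + 144400) = -819560/26260 = -819560*1/26260 = -40978/1313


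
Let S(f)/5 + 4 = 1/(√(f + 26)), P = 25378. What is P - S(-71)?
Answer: 25398 + I*√5/3 ≈ 25398.0 + 0.74536*I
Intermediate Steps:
S(f) = -20 + 5/√(26 + f) (S(f) = -20 + 5/(√(f + 26)) = -20 + 5/(√(26 + f)) = -20 + 5/√(26 + f))
P - S(-71) = 25378 - (-20 + 5/√(26 - 71)) = 25378 - (-20 + 5/√(-45)) = 25378 - (-20 + 5*(-I*√5/15)) = 25378 - (-20 - I*√5/3) = 25378 + (20 + I*√5/3) = 25398 + I*√5/3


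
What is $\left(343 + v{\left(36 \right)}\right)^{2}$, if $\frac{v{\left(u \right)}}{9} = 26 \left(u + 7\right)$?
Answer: $108264025$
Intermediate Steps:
$v{\left(u \right)} = 1638 + 234 u$ ($v{\left(u \right)} = 9 \cdot 26 \left(u + 7\right) = 9 \cdot 26 \left(7 + u\right) = 9 \left(182 + 26 u\right) = 1638 + 234 u$)
$\left(343 + v{\left(36 \right)}\right)^{2} = \left(343 + \left(1638 + 234 \cdot 36\right)\right)^{2} = \left(343 + \left(1638 + 8424\right)\right)^{2} = \left(343 + 10062\right)^{2} = 10405^{2} = 108264025$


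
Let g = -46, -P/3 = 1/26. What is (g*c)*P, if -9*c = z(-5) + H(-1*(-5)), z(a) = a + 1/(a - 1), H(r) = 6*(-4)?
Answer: 4025/234 ≈ 17.201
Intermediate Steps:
H(r) = -24
z(a) = a + 1/(-1 + a)
P = -3/26 ≈ -0.11538
c = 175/54 (c = -((1 + (-5)² - 1*(-5))/(-1 - 5) - 24)/9 = -((1 + 25 + 5)/(-6) - 24)/9 = -(-⅙*31 - 24)/9 = -(-31/6 - 24)/9 = -⅑*(-175/6) = 175/54 ≈ 3.2407)
(g*c)*P = -46*175/54*(-3/26) = -4025/27*(-3/26) = 4025/234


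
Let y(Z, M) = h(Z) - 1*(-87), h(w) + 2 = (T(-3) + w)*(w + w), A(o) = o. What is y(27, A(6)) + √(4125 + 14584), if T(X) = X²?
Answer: 2029 + √18709 ≈ 2165.8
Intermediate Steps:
h(w) = -2 + 2*w*(9 + w) (h(w) = -2 + ((-3)² + w)*(w + w) = -2 + (9 + w)*(2*w) = -2 + 2*w*(9 + w))
y(Z, M) = 85 + 2*Z² + 18*Z (y(Z, M) = (-2 + 2*Z² + 18*Z) - 1*(-87) = (-2 + 2*Z² + 18*Z) + 87 = 85 + 2*Z² + 18*Z)
y(27, A(6)) + √(4125 + 14584) = (85 + 2*27² + 18*27) + √(4125 + 14584) = (85 + 2*729 + 486) + √18709 = (85 + 1458 + 486) + √18709 = 2029 + √18709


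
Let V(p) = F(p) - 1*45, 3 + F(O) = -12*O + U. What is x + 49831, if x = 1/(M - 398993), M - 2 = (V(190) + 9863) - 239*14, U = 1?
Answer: 19673328630/394801 ≈ 49831.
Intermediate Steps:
F(O) = -2 - 12*O (F(O) = -3 + (-12*O + 1) = -3 + (1 - 12*O) = -2 - 12*O)
V(p) = -47 - 12*p (V(p) = (-2 - 12*p) - 1*45 = (-2 - 12*p) - 45 = -47 - 12*p)
M = 4192 (M = 2 + (((-47 - 12*190) + 9863) - 239*14) = 2 + (((-47 - 2280) + 9863) - 3346) = 2 + ((-2327 + 9863) - 3346) = 2 + (7536 - 3346) = 2 + 4190 = 4192)
x = -1/394801 (x = 1/(4192 - 398993) = 1/(-394801) = -1/394801 ≈ -2.5329e-6)
x + 49831 = -1/394801 + 49831 = 19673328630/394801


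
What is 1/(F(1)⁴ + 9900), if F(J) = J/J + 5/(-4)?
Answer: 256/2534401 ≈ 0.00010101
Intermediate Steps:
F(J) = -¼ (F(J) = 1 + 5*(-¼) = 1 - 5/4 = -¼)
1/(F(1)⁴ + 9900) = 1/((-¼)⁴ + 9900) = 1/(1/256 + 9900) = 1/(2534401/256) = 256/2534401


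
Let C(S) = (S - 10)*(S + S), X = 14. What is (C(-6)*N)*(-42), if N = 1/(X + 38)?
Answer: -2016/13 ≈ -155.08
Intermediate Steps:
C(S) = 2*S*(-10 + S) (C(S) = (-10 + S)*(2*S) = 2*S*(-10 + S))
N = 1/52 (N = 1/(14 + 38) = 1/52 ≈ 0.019231)
(C(-6)*N)*(-42) = ((2*(-6)*(-10 - 6))*(1/52))*(-42) = ((2*(-6)*(-16))*(1/52))*(-42) = (192*(1/52))*(-42) = (48/13)*(-42) = -2016/13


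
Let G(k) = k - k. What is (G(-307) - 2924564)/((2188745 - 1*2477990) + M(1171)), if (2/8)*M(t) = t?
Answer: 2924564/284561 ≈ 10.277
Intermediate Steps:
M(t) = 4*t
G(k) = 0
(G(-307) - 2924564)/((2188745 - 1*2477990) + M(1171)) = (0 - 2924564)/((2188745 - 1*2477990) + 4*1171) = -2924564/((2188745 - 2477990) + 4684) = -2924564/(-289245 + 4684) = -2924564/(-284561) = -2924564*(-1/284561) = 2924564/284561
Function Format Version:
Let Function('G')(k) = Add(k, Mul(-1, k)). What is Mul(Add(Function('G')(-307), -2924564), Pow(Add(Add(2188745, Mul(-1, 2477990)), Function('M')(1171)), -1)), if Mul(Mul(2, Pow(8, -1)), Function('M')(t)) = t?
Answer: Rational(2924564, 284561) ≈ 10.277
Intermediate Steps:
Function('M')(t) = Mul(4, t)
Function('G')(k) = 0
Mul(Add(Function('G')(-307), -2924564), Pow(Add(Add(2188745, Mul(-1, 2477990)), Function('M')(1171)), -1)) = Mul(Add(0, -2924564), Pow(Add(Add(2188745, Mul(-1, 2477990)), Mul(4, 1171)), -1)) = Mul(-2924564, Pow(Add(Add(2188745, -2477990), 4684), -1)) = Mul(-2924564, Pow(Add(-289245, 4684), -1)) = Mul(-2924564, Pow(-284561, -1)) = Mul(-2924564, Rational(-1, 284561)) = Rational(2924564, 284561)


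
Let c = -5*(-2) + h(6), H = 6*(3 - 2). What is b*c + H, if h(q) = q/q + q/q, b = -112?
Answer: -1338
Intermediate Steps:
H = 6 (H = 6*1 = 6)
h(q) = 2 (h(q) = 1 + 1 = 2)
c = 12 (c = -5*(-2) + 2 = 10 + 2 = 12)
b*c + H = -112*12 + 6 = -1344 + 6 = -1338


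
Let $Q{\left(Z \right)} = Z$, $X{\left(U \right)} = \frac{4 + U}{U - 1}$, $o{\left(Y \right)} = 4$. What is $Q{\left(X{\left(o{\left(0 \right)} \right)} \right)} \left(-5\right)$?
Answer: $- \frac{40}{3} \approx -13.333$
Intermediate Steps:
$X{\left(U \right)} = \frac{4 + U}{-1 + U}$
$Q{\left(X{\left(o{\left(0 \right)} \right)} \right)} \left(-5\right) = \frac{4 + 4}{-1 + 4} \left(-5\right) = \frac{1}{3} \cdot 8 \left(-5\right) = \frac{8}{3} \left(-5\right) = - \frac{40}{3}$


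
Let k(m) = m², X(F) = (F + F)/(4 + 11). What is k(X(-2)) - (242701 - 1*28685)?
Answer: -48153584/225 ≈ -2.1402e+5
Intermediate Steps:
X(F) = 2*F/15 (X(F) = (2*F)/15 = (2*F)*(1/15) = 2*F/15)
k(X(-2)) - (242701 - 1*28685) = ((2/15)*(-2))² - (242701 - 1*28685) = (-4/15)² - (242701 - 28685) = 16/225 - 1*214016 = 16/225 - 214016 = -48153584/225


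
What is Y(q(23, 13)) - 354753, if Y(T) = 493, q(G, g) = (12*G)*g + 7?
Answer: -354260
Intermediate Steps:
q(G, g) = 7 + 12*G*g (q(G, g) = 12*G*g + 7 = 7 + 12*G*g)
Y(q(23, 13)) - 354753 = 493 - 354753 = -354260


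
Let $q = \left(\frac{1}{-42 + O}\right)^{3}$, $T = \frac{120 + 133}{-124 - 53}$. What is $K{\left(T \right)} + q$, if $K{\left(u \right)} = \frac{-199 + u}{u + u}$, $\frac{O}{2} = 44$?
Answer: $\frac{75067227}{1070696} \approx 70.111$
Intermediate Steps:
$O = 88$ ($O = 2 \cdot 44 = 88$)
$T = - \frac{253}{177}$ ($T = \frac{253}{-177} = 253 \left(- \frac{1}{177}\right) = - \frac{253}{177} \approx -1.4294$)
$q = \frac{1}{97336}$ ($q = \left(\frac{1}{-42 + 88}\right)^{3} = \left(\frac{1}{46}\right)^{3} = \frac{1}{97336} \approx 1.0274 \cdot 10^{-5}$)
$K{\left(u \right)} = \frac{-199 + u}{2 u}$
$K{\left(T \right)} + q = \frac{-199 - \frac{253}{177}}{2 \left(- \frac{253}{177}\right)} + \frac{1}{97336} = \frac{1}{2} \left(- \frac{177}{253}\right) \left(- \frac{35476}{177}\right) + \frac{1}{97336} = \frac{17738}{253} + \frac{1}{97336} = \frac{75067227}{1070696}$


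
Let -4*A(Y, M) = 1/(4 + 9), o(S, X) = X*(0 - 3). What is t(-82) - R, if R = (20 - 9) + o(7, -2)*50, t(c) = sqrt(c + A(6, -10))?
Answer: -311 + I*sqrt(55445)/26 ≈ -311.0 + 9.0564*I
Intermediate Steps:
o(S, X) = -3*X (o(S, X) = X*(-3) = -3*X)
A(Y, M) = -1/52 (A(Y, M) = -1/(4*(4 + 9)) = -1/4/13 = -1/4*1/13 = -1/52)
t(c) = sqrt(-1/52 + c) (t(c) = sqrt(c - 1/52) = sqrt(-1/52 + c))
R = 311 (R = (20 - 9) - 3*(-2)*50 = 11 + 6*50 = 11 + 300 = 311)
t(-82) - R = sqrt(-13 + 676*(-82))/26 - 1*311 = sqrt(-13 - 55432)/26 - 311 = sqrt(-55445)/26 - 311 = (I*sqrt(55445))/26 - 311 = I*sqrt(55445)/26 - 311 = -311 + I*sqrt(55445)/26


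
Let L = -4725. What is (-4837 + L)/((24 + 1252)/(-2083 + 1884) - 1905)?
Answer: 1902838/380371 ≈ 5.0026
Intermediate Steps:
(-4837 + L)/((24 + 1252)/(-2083 + 1884) - 1905) = (-4837 - 4725)/((24 + 1252)/(-2083 + 1884) - 1905) = -9562/(1276/(-199) - 1905) = -9562/(1276*(-1/199) - 1905) = -9562/(-1276/199 - 1905) = -9562/(-380371/199) = -9562*(-199/380371) = 1902838/380371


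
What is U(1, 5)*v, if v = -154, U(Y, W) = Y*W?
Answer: -770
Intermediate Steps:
U(Y, W) = W*Y
U(1, 5)*v = (5*1)*(-154) = 5*(-154) = -770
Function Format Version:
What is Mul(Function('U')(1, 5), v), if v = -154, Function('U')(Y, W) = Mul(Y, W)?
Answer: -770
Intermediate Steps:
Function('U')(Y, W) = Mul(W, Y)
Mul(Function('U')(1, 5), v) = Mul(Mul(5, 1), -154) = Mul(5, -154) = -770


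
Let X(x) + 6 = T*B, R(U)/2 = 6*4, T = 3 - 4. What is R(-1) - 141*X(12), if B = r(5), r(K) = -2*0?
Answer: 894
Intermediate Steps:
T = -1
r(K) = 0
R(U) = 48 (R(U) = 2*(6*4) = 2*24 = 48)
B = 0
X(x) = -6 (X(x) = -6 - 1*0 = -6 + 0 = -6)
R(-1) - 141*X(12) = 48 - 141*(-6) = 48 + 846 = 894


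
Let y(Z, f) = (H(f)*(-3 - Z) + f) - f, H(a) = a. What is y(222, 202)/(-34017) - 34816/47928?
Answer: 41416322/67931949 ≈ 0.60967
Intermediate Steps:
y(Z, f) = f*(-3 - Z) (y(Z, f) = (f*(-3 - Z) + f) - f = (f + f*(-3 - Z)) - f = f*(-3 - Z))
y(222, 202)/(-34017) - 34816/47928 = -1*202*(3 + 222)/(-34017) - 34816/47928 = -1*202*225*(-1/34017) - 34816*1/47928 = -45450*(-1/34017) - 4352/5991 = 15150/11339 - 4352/5991 = 41416322/67931949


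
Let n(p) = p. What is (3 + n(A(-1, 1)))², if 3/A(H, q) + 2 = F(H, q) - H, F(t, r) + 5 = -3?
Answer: 64/9 ≈ 7.1111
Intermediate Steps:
F(t, r) = -8 (F(t, r) = -5 - 3 = -8)
A(H, q) = 3/(-10 - H) (A(H, q) = 3/(-2 + (-8 - H)) = 3/(-10 - H))
(3 + n(A(-1, 1)))² = (3 - 3/(10 - 1))² = (3 - 3/9)² = (3 - 3*⅑)² = (3 - ⅓)² = (8/3)² = 64/9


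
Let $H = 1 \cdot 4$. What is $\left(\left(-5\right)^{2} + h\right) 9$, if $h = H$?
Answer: $261$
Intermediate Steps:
$H = 4$
$h = 4$
$\left(\left(-5\right)^{2} + h\right) 9 = \left(\left(-5\right)^{2} + 4\right) 9 = \left(25 + 4\right) 9 = 29 \cdot 9 = 261$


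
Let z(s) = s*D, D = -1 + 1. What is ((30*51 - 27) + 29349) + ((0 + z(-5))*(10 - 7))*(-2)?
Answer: 30852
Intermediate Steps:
D = 0
z(s) = 0 (z(s) = s*0 = 0)
((30*51 - 27) + 29349) + ((0 + z(-5))*(10 - 7))*(-2) = ((30*51 - 27) + 29349) + ((0 + 0)*(10 - 7))*(-2) = ((1530 - 27) + 29349) + (0*3)*(-2) = (1503 + 29349) + 0*(-2) = 30852 + 0 = 30852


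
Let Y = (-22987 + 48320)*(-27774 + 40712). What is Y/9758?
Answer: 23411311/697 ≈ 33589.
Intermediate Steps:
Y = 327758354 (Y = 25333*12938 = 327758354)
Y/9758 = 327758354/9758 = 327758354*(1/9758) = 23411311/697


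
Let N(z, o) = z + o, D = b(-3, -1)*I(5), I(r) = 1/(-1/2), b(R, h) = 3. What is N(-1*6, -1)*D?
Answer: 42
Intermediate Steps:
I(r) = -2 (I(r) = 1/(-1*½) = 1/(-½) = -2)
D = -6 (D = 3*(-2) = -6)
N(z, o) = o + z
N(-1*6, -1)*D = (-1 - 1*6)*(-6) = (-1 - 6)*(-6) = -7*(-6) = 42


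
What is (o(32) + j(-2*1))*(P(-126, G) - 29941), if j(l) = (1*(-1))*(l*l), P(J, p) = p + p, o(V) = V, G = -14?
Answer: -839132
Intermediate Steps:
P(J, p) = 2*p
j(l) = -l²
(o(32) + j(-2*1))*(P(-126, G) - 29941) = (32 - (-2*1)²)*(2*(-14) - 29941) = (32 - 1*(-2)²)*(-28 - 29941) = (32 - 1*4)*(-29969) = (32 - 4)*(-29969) = 28*(-29969) = -839132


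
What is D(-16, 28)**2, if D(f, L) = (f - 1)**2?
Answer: 83521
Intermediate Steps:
D(f, L) = (-1 + f)**2
D(-16, 28)**2 = ((-1 - 16)**2)**2 = ((-17)**2)**2 = 289**2 = 83521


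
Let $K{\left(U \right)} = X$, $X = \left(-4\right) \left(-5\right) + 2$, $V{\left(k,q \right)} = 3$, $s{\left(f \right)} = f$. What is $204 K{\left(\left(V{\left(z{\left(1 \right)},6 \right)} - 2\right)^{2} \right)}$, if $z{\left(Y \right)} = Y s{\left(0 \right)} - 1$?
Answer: $4488$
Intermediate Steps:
$z{\left(Y \right)} = -1$ ($z{\left(Y \right)} = Y 0 - 1 = 0 - 1 = -1$)
$X = 22$ ($X = 20 + 2 = 22$)
$K{\left(U \right)} = 22$
$204 K{\left(\left(V{\left(z{\left(1 \right)},6 \right)} - 2\right)^{2} \right)} = 204 \cdot 22 = 4488$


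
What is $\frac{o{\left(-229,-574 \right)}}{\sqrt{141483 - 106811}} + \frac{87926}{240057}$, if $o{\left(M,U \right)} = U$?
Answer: $\frac{87926}{240057} - \frac{287 \sqrt{2167}}{4334} \approx -2.7164$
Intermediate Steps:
$\frac{o{\left(-229,-574 \right)}}{\sqrt{141483 - 106811}} + \frac{87926}{240057} = - \frac{574}{\sqrt{141483 - 106811}} + \frac{87926}{240057} = - \frac{574}{\sqrt{34672}} + 87926 \cdot \frac{1}{240057} = - \frac{574}{4 \sqrt{2167}} + \frac{87926}{240057} = - 574 \frac{\sqrt{2167}}{8668} + \frac{87926}{240057} = - \frac{287 \sqrt{2167}}{4334} + \frac{87926}{240057} = \frac{87926}{240057} - \frac{287 \sqrt{2167}}{4334}$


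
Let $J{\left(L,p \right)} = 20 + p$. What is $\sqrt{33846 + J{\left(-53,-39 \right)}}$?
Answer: $\sqrt{33827} \approx 183.92$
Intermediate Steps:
$\sqrt{33846 + J{\left(-53,-39 \right)}} = \sqrt{33846 + \left(20 - 39\right)} = \sqrt{33846 - 19} = \sqrt{33827}$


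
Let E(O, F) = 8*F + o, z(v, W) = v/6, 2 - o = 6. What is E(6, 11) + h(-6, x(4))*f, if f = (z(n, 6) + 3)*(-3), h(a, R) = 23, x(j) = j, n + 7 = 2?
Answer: -131/2 ≈ -65.500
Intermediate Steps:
o = -4 (o = 2 - 1*6 = 2 - 6 = -4)
n = -5 (n = -7 + 2 = -5)
z(v, W) = v/6 (z(v, W) = v*(⅙) = v/6)
E(O, F) = -4 + 8*F (E(O, F) = 8*F - 4 = -4 + 8*F)
f = -13/2 (f = ((⅙)*(-5) + 3)*(-3) = (-⅚ + 3)*(-3) = (13/6)*(-3) = -13/2 ≈ -6.5000)
E(6, 11) + h(-6, x(4))*f = (-4 + 8*11) + 23*(-13/2) = (-4 + 88) - 299/2 = 84 - 299/2 = -131/2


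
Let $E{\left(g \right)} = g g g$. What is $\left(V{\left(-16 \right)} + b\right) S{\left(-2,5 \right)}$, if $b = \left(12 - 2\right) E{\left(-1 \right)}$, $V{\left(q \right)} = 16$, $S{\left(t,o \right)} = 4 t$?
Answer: $-48$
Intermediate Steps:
$E{\left(g \right)} = g^{3}$ ($E{\left(g \right)} = g^{2} g = g^{3}$)
$b = -10$ ($b = \left(12 - 2\right) \left(-1\right)^{3} = 10 \left(-1\right) = -10$)
$\left(V{\left(-16 \right)} + b\right) S{\left(-2,5 \right)} = \left(16 - 10\right) 4 \left(-2\right) = 6 \left(-8\right) = -48$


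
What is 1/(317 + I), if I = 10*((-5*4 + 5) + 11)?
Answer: 1/277 ≈ 0.0036101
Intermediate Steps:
I = -40 (I = 10*((-20 + 5) + 11) = 10*(-15 + 11) = 10*(-4) = -40)
1/(317 + I) = 1/(317 - 40) = 1/277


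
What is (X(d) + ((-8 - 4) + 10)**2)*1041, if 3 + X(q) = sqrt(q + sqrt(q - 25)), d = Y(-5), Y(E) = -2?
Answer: 1041 + 1041*sqrt(-2 + 3*I*sqrt(3)) ≈ 2431.4 + 2025.0*I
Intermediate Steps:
d = -2
X(q) = -3 + sqrt(q + sqrt(-25 + q)) (X(q) = -3 + sqrt(q + sqrt(q - 25)) = -3 + sqrt(q + sqrt(-25 + q)))
(X(d) + ((-8 - 4) + 10)**2)*1041 = ((-3 + sqrt(-2 + sqrt(-25 - 2))) + ((-8 - 4) + 10)**2)*1041 = ((-3 + sqrt(-2 + sqrt(-27))) + (-12 + 10)**2)*1041 = ((-3 + sqrt(-2 + 3*I*sqrt(3))) + (-2)**2)*1041 = ((-3 + sqrt(-2 + 3*I*sqrt(3))) + 4)*1041 = (1 + sqrt(-2 + 3*I*sqrt(3)))*1041 = 1041 + 1041*sqrt(-2 + 3*I*sqrt(3))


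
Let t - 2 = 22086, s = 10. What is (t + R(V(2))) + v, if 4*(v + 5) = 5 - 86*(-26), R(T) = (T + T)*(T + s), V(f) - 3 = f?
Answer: 91173/4 ≈ 22793.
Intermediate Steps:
V(f) = 3 + f
t = 22088 (t = 2 + 22086 = 22088)
R(T) = 2*T*(10 + T) (R(T) = (T + T)*(T + 10) = (2*T)*(10 + T) = 2*T*(10 + T))
v = 2221/4 (v = -5 + (5 - 86*(-26))/4 = -5 + (5 + 2236)/4 = -5 + (1/4)*2241 = -5 + 2241/4 = 2221/4 ≈ 555.25)
(t + R(V(2))) + v = (22088 + 2*(3 + 2)*(10 + (3 + 2))) + 2221/4 = (22088 + 2*5*(10 + 5)) + 2221/4 = (22088 + 2*5*15) + 2221/4 = (22088 + 150) + 2221/4 = 22238 + 2221/4 = 91173/4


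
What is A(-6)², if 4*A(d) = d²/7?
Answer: 81/49 ≈ 1.6531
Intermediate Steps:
A(d) = d²/28 (A(d) = (d²/7)/4 = d²/28)
A(-6)² = ((1/28)*(-6)²)² = ((1/28)*36)² = (9/7)² = 81/49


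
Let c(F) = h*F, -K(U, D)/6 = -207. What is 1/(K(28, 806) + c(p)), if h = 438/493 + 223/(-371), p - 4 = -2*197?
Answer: 182903/206667516 ≈ 0.00088501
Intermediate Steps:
p = -390 (p = 4 - 2*197 = 4 - 394 = -390)
K(U, D) = 1242 (K(U, D) = -6*(-207) = 1242)
h = 52559/182903 (h = 438*(1/493) + 223*(-1/371) = 438/493 - 223/371 = 52559/182903 ≈ 0.28736)
c(F) = 52559*F/182903
1/(K(28, 806) + c(p)) = 1/(1242 + (52559/182903)*(-390)) = 1/(1242 - 20498010/182903) = 1/(206667516/182903) = 182903/206667516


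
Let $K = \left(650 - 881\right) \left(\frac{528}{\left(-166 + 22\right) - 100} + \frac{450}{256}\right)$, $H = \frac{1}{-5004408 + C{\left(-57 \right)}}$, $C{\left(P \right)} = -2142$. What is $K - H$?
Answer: $\frac{1833651444679}{19545571200} \approx 93.814$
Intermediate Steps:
$H = - \frac{1}{5006550}$ ($H = \frac{1}{-5004408 - 2142} = \frac{1}{-5006550} = - \frac{1}{5006550} \approx -1.9974 \cdot 10^{-7}$)
$K = \frac{732501}{7808}$ ($K = - 231 \left(\frac{528}{-144 - 100} + 450 \cdot \frac{1}{256}\right) = - 231 \left(\frac{528}{-244} + \frac{225}{128}\right) = - 231 \left(528 \left(- \frac{1}{244}\right) + \frac{225}{128}\right) = - 231 \left(- \frac{132}{61} + \frac{225}{128}\right) = \left(-231\right) \left(- \frac{3171}{7808}\right) = \frac{732501}{7808} \approx 93.814$)
$K - H = \frac{732501}{7808} - - \frac{1}{5006550} = \frac{732501}{7808} + \frac{1}{5006550} = \frac{1833651444679}{19545571200}$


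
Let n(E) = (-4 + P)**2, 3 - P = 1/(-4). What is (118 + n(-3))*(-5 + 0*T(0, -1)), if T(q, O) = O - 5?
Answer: -9485/16 ≈ -592.81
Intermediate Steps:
P = 13/4 (P = 3 - 1/(-4) = 3 - (-1)/4 = 3 - 1*(-1/4) = 3 + 1/4 = 13/4 ≈ 3.2500)
T(q, O) = -5 + O
n(E) = 9/16 (n(E) = (-4 + 13/4)**2 = (-3/4)**2 = 9/16)
(118 + n(-3))*(-5 + 0*T(0, -1)) = (118 + 9/16)*(-5 + 0*(-5 - 1)) = 1897*(-5 + 0*(-6))/16 = 1897*(-5 + 0)/16 = (1897/16)*(-5) = -9485/16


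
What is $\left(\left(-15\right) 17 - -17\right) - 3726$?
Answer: $-3964$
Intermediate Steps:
$\left(\left(-15\right) 17 - -17\right) - 3726 = \left(-255 + 17\right) - 3726 = -238 - 3726 = -3964$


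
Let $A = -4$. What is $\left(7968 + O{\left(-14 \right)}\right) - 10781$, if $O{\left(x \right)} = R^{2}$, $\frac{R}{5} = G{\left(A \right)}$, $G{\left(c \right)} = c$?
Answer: $-2413$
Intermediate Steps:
$R = -20$ ($R = 5 \left(-4\right) = -20$)
$O{\left(x \right)} = 400$ ($O{\left(x \right)} = \left(-20\right)^{2} = 400$)
$\left(7968 + O{\left(-14 \right)}\right) - 10781 = \left(7968 + 400\right) - 10781 = 8368 - 10781 = -2413$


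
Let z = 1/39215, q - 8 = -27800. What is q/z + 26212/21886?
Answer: -11926373859934/10943 ≈ -1.0899e+9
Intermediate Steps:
q = -27792 (q = 8 - 27800 = -27792)
z = 1/39215 ≈ 2.5500e-5
q/z + 26212/21886 = -27792/1/39215 + 26212/21886 = -27792*39215 + 26212*(1/21886) = -1089863280 + 13106/10943 = -11926373859934/10943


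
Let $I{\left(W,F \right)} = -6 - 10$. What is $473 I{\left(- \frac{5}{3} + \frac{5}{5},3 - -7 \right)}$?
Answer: $-7568$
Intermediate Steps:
$I{\left(W,F \right)} = -16$ ($I{\left(W,F \right)} = -6 - 10 = -16$)
$473 I{\left(- \frac{5}{3} + \frac{5}{5},3 - -7 \right)} = 473 \left(-16\right) = -7568$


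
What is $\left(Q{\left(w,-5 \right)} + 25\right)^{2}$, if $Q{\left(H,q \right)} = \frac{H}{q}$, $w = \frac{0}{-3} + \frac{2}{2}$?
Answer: $\frac{15376}{25} \approx 615.04$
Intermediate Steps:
$w = 1$ ($w = 0 \left(- \frac{1}{3}\right) + 2 \cdot \frac{1}{2} = 0 + 1 = 1$)
$\left(Q{\left(w,-5 \right)} + 25\right)^{2} = \left(1 \frac{1}{-5} + 25\right)^{2} = \left(1 \left(- \frac{1}{5}\right) + 25\right)^{2} = \left(- \frac{1}{5} + 25\right)^{2} = \left(\frac{124}{5}\right)^{2} = \frac{15376}{25}$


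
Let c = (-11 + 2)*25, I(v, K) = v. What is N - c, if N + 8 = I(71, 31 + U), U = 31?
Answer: 288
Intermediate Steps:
N = 63 (N = -8 + 71 = 63)
c = -225 (c = -9*25 = -225)
N - c = 63 - 1*(-225) = 63 + 225 = 288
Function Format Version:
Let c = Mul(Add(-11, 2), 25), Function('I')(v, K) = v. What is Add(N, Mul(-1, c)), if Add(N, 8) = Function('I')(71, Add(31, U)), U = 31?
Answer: 288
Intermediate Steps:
N = 63 (N = Add(-8, 71) = 63)
c = -225 (c = Mul(-9, 25) = -225)
Add(N, Mul(-1, c)) = Add(63, Mul(-1, -225)) = Add(63, 225) = 288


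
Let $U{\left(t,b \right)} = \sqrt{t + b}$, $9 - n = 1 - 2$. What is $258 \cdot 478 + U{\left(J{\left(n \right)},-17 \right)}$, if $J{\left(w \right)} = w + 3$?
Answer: $123324 + 2 i \approx 1.2332 \cdot 10^{5} + 2.0 i$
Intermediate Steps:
$n = 10$ ($n = 9 - \left(1 - 2\right) = 9 - -1 = 9 + 1 = 10$)
$J{\left(w \right)} = 3 + w$
$U{\left(t,b \right)} = \sqrt{b + t}$
$258 \cdot 478 + U{\left(J{\left(n \right)},-17 \right)} = 258 \cdot 478 + \sqrt{-17 + \left(3 + 10\right)} = 123324 + \sqrt{-17 + 13} = 123324 + \sqrt{-4} = 123324 + 2 i$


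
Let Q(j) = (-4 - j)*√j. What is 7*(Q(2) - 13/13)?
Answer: -7 - 42*√2 ≈ -66.397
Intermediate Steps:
Q(j) = √j*(-4 - j)
7*(Q(2) - 13/13) = 7*(√2*(-4 - 1*2) - 13/13) = 7*(√2*(-4 - 2) - 13*1/13) = 7*(√2*(-6) - 1) = 7*(-6*√2 - 1) = 7*(-1 - 6*√2) = -7 - 42*√2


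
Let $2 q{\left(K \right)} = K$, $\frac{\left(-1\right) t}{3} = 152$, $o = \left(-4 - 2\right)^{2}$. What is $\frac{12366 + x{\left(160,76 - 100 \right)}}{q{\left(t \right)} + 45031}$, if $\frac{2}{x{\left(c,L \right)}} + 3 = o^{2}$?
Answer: $\frac{15989240}{57930279} \approx 0.27601$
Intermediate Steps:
$o = 36$ ($o = \left(-6\right)^{2} = 36$)
$t = -456$ ($t = \left(-3\right) 152 = -456$)
$x{\left(c,L \right)} = \frac{2}{1293}$ ($x{\left(c,L \right)} = \frac{2}{-3 + 36^{2}} = \frac{2}{-3 + 1296} = \frac{2}{1293}$)
$q{\left(K \right)} = \frac{K}{2}$
$\frac{12366 + x{\left(160,76 - 100 \right)}}{q{\left(t \right)} + 45031} = \frac{12366 + \frac{2}{1293}}{\frac{1}{2} \left(-456\right) + 45031} = \frac{15989240}{1293 \left(-228 + 45031\right)} = \frac{15989240}{1293 \cdot 44803} = \frac{15989240}{1293} \cdot \frac{1}{44803} = \frac{15989240}{57930279}$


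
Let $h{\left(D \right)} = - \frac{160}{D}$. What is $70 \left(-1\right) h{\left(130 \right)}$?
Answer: $\frac{1120}{13} \approx 86.154$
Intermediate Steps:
$70 \left(-1\right) h{\left(130 \right)} = 70 \left(-1\right) \left(- \frac{160}{130}\right) = - 70 \left(\left(-160\right) \frac{1}{130}\right) = \left(-70\right) \left(- \frac{16}{13}\right) = \frac{1120}{13}$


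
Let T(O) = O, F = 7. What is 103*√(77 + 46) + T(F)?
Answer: 7 + 103*√123 ≈ 1149.3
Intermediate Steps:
103*√(77 + 46) + T(F) = 103*√(77 + 46) + 7 = 103*√123 + 7 = 7 + 103*√123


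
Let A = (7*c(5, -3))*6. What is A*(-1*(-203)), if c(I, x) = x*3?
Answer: -76734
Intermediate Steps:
c(I, x) = 3*x
A = -378 (A = (7*(3*(-3)))*6 = (7*(-9))*6 = -63*6 = -378)
A*(-1*(-203)) = -(-378)*(-203) = -378*203 = -76734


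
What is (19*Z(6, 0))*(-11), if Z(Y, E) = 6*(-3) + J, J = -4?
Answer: 4598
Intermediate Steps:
Z(Y, E) = -22 (Z(Y, E) = 6*(-3) - 4 = -18 - 4 = -22)
(19*Z(6, 0))*(-11) = (19*(-22))*(-11) = -418*(-11) = 4598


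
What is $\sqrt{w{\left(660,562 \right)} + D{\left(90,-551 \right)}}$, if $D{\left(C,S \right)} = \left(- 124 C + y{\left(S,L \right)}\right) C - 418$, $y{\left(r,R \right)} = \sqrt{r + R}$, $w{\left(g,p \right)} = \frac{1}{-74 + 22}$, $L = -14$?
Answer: $\frac{\sqrt{-679256981 + 60840 i \sqrt{565}}}{26} \approx 1.0671 + 1002.4 i$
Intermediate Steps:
$w{\left(g,p \right)} = - \frac{1}{52}$ ($w{\left(g,p \right)} = \frac{1}{-52} = - \frac{1}{52}$)
$y{\left(r,R \right)} = \sqrt{R + r}$
$D{\left(C,S \right)} = -418 + C \left(\sqrt{-14 + S} - 124 C\right)$ ($D{\left(C,S \right)} = \left(- 124 C + \sqrt{-14 + S}\right) C - 418 = \left(\sqrt{-14 + S} - 124 C\right) C - 418 = C \left(\sqrt{-14 + S} - 124 C\right) - 418 = -418 + C \left(\sqrt{-14 + S} - 124 C\right)$)
$\sqrt{w{\left(660,562 \right)} + D{\left(90,-551 \right)}} = \sqrt{- \frac{1}{52} - \left(418 + 1004400 - 90 \sqrt{-14 - 551}\right)} = \sqrt{- \frac{1}{52} - \left(1004818 - 90 i \sqrt{565}\right)} = \sqrt{- \frac{52250537}{52} + 90 i \sqrt{565}}$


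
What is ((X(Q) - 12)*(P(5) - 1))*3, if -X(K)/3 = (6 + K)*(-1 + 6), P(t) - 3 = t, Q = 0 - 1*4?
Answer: -882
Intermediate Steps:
Q = -4 (Q = 0 - 4 = -4)
P(t) = 3 + t
X(K) = -90 - 15*K (X(K) = -3*(6 + K)*(-1 + 6) = -3*(6 + K)*5 = -3*(30 + 5*K) = -90 - 15*K)
((X(Q) - 12)*(P(5) - 1))*3 = (((-90 - 15*(-4)) - 12)*((3 + 5) - 1))*3 = (((-90 + 60) - 12)*(8 - 1))*3 = ((-30 - 12)*7)*3 = -42*7*3 = -294*3 = -882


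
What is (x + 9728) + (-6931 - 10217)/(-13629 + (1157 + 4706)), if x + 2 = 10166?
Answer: 77249210/3883 ≈ 19894.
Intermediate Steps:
x = 10164 (x = -2 + 10166 = 10164)
(x + 9728) + (-6931 - 10217)/(-13629 + (1157 + 4706)) = (10164 + 9728) + (-6931 - 10217)/(-13629 + (1157 + 4706)) = 19892 - 17148/(-13629 + 5863) = 19892 - 17148/(-7766) = 19892 - 17148*(-1/7766) = 19892 + 8574/3883 = 77249210/3883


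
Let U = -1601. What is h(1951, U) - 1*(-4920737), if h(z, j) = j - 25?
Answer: 4919111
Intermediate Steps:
h(z, j) = -25 + j
h(1951, U) - 1*(-4920737) = (-25 - 1601) - 1*(-4920737) = -1626 + 4920737 = 4919111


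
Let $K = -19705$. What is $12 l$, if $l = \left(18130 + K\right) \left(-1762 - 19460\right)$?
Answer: $401095800$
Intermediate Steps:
$l = 33424650$ ($l = \left(18130 - 19705\right) \left(-1762 - 19460\right) = \left(-1575\right) \left(-21222\right) = 33424650$)
$12 l = 12 \cdot 33424650 = 401095800$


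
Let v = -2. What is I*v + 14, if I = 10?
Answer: -6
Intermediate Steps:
I*v + 14 = 10*(-2) + 14 = -20 + 14 = -6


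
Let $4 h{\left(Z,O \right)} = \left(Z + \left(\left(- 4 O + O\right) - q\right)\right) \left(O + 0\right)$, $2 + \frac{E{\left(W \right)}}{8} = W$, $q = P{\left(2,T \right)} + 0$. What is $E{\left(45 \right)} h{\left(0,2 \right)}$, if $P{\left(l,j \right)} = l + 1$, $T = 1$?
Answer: $-1548$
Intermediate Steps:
$P{\left(l,j \right)} = 1 + l$
$q = 3$ ($q = \left(1 + 2\right) + 0 = 3 + 0 = 3$)
$E{\left(W \right)} = -16 + 8 W$
$h{\left(Z,O \right)} = \frac{O \left(-3 + Z - 3 O\right)}{4}$ ($h{\left(Z,O \right)} = \frac{\left(Z + \left(\left(- 4 O + O\right) - 3\right)\right) \left(O + 0\right)}{4} = \frac{\left(Z - \left(3 + 3 O\right)\right) O}{4} = \frac{\left(-3 + Z - 3 O\right) O}{4} = \frac{O \left(-3 + Z - 3 O\right)}{4}$)
$E{\left(45 \right)} h{\left(0,2 \right)} = \left(-16 + 8 \cdot 45\right) \frac{1}{4} \cdot 2 \left(-3 + 0 - 6\right) = \left(-16 + 360\right) \frac{1}{4} \cdot 2 \left(-3 + 0 - 6\right) = 344 \cdot \frac{1}{4} \cdot 2 \left(-9\right) = 344 \left(- \frac{9}{2}\right) = -1548$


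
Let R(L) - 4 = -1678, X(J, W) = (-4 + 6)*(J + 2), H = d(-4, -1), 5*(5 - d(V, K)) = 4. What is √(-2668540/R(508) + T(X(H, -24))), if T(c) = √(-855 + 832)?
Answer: √(124087110 + 77841*I*√23)/279 ≈ 39.926 + 0.060058*I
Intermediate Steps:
d(V, K) = 21/5 (d(V, K) = 5 - ⅕*4 = 5 - ⅘ = 21/5)
H = 21/5 ≈ 4.2000
X(J, W) = 4 + 2*J (X(J, W) = 2*(2 + J) = 4 + 2*J)
R(L) = -1674 (R(L) = 4 - 1678 = -1674)
T(c) = I*√23 (T(c) = √(-23) = I*√23)
√(-2668540/R(508) + T(X(H, -24))) = √(-2668540/(-1674) + I*√23) = √(-2668540*(-1/1674) + I*√23) = √(1334270/837 + I*√23)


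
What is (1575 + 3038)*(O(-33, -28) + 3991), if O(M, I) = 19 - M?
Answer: 18650359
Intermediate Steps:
(1575 + 3038)*(O(-33, -28) + 3991) = (1575 + 3038)*((19 - 1*(-33)) + 3991) = 4613*((19 + 33) + 3991) = 4613*(52 + 3991) = 4613*4043 = 18650359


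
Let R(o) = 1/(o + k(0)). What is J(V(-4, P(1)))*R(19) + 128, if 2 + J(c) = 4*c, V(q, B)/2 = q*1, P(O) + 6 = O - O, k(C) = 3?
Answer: 1391/11 ≈ 126.45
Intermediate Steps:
P(O) = -6 (P(O) = -6 + (O - O) = -6 + 0 = -6)
V(q, B) = 2*q (V(q, B) = 2*(q*1) = 2*q)
J(c) = -2 + 4*c
R(o) = 1/(3 + o) (R(o) = 1/(o + 3) = 1/(3 + o))
J(V(-4, P(1)))*R(19) + 128 = (-2 + 4*(2*(-4)))/(3 + 19) + 128 = (-2 + 4*(-8))/22 + 128 = (-2 - 32)*(1/22) + 128 = -34*1/22 + 128 = -17/11 + 128 = 1391/11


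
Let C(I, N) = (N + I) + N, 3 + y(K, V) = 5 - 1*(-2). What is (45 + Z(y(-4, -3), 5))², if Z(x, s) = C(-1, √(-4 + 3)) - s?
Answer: 1517 + 156*I ≈ 1517.0 + 156.0*I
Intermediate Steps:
y(K, V) = 4 (y(K, V) = -3 + (5 - 1*(-2)) = -3 + (5 + 2) = -3 + 7 = 4)
C(I, N) = I + 2*N (C(I, N) = (I + N) + N = I + 2*N)
Z(x, s) = -1 - s + 2*I (Z(x, s) = (-1 + 2*√(-4 + 3)) - s = (-1 + 2*√(-1)) - s = (-1 + 2*I) - s = -1 - s + 2*I)
(45 + Z(y(-4, -3), 5))² = (45 + (-1 - 1*5 + 2*I))² = (45 + (-1 - 5 + 2*I))² = (45 + (-6 + 2*I))² = (39 + 2*I)²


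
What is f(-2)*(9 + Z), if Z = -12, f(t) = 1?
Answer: -3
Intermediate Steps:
f(-2)*(9 + Z) = 1*(9 - 12) = 1*(-3) = -3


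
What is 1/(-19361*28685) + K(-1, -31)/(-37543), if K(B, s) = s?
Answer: 17216441292/20850266609755 ≈ 0.00082572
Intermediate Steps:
1/(-19361*28685) + K(-1, -31)/(-37543) = 1/(-19361*28685) - 31/(-37543) = -1/19361*1/28685 - 31*(-1/37543) = -1/555370285 + 31/37543 = 17216441292/20850266609755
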